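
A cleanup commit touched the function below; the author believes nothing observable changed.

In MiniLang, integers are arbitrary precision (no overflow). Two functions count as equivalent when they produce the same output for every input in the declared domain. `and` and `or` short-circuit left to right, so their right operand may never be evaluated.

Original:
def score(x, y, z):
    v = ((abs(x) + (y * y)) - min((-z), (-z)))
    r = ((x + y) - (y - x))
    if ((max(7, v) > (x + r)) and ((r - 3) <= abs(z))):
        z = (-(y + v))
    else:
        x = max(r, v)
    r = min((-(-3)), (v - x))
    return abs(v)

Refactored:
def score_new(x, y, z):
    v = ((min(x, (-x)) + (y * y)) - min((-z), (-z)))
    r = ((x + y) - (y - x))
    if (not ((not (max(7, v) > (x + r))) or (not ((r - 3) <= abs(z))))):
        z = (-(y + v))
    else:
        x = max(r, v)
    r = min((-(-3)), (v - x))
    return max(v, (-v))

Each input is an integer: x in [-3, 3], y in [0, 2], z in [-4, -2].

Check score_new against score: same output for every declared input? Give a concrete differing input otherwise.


At x=-3, y=0, z=-4: score gives 1, score_new gives 7.
verdict: not equivalent; witness: x=-3, y=0, z=-4


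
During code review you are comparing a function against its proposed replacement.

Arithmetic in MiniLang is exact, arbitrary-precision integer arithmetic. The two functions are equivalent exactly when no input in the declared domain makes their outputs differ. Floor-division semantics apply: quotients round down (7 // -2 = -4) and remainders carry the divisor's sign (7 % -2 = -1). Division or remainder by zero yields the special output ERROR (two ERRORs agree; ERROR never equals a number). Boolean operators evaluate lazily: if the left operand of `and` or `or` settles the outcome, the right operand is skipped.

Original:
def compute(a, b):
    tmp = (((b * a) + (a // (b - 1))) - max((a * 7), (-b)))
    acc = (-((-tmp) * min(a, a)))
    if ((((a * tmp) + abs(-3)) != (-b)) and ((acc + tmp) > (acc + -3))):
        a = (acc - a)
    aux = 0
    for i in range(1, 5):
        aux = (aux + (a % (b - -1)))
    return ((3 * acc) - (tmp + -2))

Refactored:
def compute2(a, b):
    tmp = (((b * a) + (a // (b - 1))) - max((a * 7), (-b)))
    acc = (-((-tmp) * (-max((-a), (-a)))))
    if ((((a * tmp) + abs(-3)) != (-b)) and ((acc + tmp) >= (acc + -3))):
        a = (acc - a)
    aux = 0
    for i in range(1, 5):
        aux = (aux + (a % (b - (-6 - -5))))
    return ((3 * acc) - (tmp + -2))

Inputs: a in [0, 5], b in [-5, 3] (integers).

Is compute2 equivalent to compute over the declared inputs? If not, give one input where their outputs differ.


The one real change (`((acc + tmp) > (acc + -3))` became `((acc + tmp) >= (acc + -3))`) has no effect anywhere in the declared ranges; all 54 inputs agree.
verdict: equivalent


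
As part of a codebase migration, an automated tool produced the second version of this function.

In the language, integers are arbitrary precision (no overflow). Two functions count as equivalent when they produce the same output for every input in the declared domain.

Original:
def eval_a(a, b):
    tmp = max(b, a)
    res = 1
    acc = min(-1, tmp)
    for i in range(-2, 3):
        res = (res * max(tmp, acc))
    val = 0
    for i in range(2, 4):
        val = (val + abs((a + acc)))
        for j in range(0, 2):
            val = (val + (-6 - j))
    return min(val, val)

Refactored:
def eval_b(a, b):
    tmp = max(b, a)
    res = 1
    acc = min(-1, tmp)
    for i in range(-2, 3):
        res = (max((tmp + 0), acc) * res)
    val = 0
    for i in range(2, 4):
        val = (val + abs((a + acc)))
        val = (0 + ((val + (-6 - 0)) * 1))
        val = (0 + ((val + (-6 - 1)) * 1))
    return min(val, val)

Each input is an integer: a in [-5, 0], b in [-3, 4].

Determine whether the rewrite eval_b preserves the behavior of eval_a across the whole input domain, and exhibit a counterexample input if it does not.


Although arithmetic usage differs, and constant usage differs, and loop structure differs, and local variable names differ, 48/48 inputs agree.
verdict: equivalent


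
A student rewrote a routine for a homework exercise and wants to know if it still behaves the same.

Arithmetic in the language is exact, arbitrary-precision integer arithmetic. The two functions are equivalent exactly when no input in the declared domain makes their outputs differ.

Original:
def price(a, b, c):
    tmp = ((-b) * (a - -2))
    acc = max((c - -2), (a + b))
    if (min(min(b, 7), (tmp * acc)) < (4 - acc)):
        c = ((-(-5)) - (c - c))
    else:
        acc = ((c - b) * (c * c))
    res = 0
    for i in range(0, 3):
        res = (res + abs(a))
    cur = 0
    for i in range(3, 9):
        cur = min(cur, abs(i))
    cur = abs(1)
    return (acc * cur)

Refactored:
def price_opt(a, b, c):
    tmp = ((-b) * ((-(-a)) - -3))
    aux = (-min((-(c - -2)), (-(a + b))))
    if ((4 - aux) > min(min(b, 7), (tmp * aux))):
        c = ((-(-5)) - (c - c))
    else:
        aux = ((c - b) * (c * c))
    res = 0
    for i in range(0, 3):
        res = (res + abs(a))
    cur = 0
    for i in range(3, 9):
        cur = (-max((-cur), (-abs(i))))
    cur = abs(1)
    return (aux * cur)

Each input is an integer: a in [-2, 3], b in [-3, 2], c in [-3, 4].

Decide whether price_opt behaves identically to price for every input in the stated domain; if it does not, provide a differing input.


Run the pair on a=-2, b=1, c=3.
price: tmp becomes 0; next acc becomes 5; next (min(min(b, 7), (tmp * acc)) < (4 - acc)) evaluates to false; next acc becomes 18; next res becomes 0; next at i=0:; next res becomes 2; next at i=1:; next res becomes 4; next at i=2:; next res becomes 6; next cur becomes 0; next at i=3:; next cur becomes 0; next at i=4:; next cur becomes 0; next at i=5:; next cur becomes 0; next at i=6:; next cur becomes 0; next at i=7:; next cur becomes 0; next at i=8:; next cur becomes 0; next cur becomes 1; next final value 18
price_opt: tmp becomes -1; next aux becomes 5; next ((4 - aux) > min(min(b, 7), (tmp * aux))) evaluates to true; next c becomes 5; next res becomes 0; next at i=0:; next res becomes 2; next at i=1:; next res becomes 4; next at i=2:; next res becomes 6; next cur becomes 0; next at i=3:; next cur becomes 0; next at i=4:; next cur becomes 0; next at i=5:; next cur becomes 0; next at i=6:; next cur becomes 0; next at i=7:; next cur becomes 0; next at i=8:; next cur becomes 0; next cur becomes 1; next final value 5
18 against 5: the behavior changed.
verdict: not equivalent; witness: a=-2, b=1, c=3


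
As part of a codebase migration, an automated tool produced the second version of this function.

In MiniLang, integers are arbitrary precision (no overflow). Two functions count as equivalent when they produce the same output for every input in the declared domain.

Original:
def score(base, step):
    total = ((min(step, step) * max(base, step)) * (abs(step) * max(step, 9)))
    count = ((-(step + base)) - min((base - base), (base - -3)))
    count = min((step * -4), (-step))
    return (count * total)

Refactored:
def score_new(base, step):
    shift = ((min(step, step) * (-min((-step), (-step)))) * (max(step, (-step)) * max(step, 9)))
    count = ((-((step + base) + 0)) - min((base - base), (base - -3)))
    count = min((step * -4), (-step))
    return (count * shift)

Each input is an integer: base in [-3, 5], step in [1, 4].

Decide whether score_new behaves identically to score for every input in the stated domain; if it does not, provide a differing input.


On input base=2, step=1, score returns -72 while score_new returns -36.
verdict: not equivalent; witness: base=2, step=1


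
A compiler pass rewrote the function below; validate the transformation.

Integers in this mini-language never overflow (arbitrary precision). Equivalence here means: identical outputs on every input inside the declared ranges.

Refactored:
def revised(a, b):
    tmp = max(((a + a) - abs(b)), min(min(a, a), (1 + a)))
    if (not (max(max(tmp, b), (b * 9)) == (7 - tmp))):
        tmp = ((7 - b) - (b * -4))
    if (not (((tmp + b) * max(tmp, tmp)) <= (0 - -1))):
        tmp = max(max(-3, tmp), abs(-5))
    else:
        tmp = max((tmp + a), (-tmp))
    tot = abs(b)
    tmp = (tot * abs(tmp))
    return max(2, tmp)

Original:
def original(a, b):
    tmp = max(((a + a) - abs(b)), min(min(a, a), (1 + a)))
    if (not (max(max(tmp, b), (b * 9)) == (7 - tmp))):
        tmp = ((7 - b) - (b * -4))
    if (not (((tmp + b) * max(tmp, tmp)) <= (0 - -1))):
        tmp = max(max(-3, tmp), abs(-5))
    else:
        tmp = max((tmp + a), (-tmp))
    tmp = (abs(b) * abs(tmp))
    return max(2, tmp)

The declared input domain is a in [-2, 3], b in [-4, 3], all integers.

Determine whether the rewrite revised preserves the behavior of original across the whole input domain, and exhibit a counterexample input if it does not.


This is a faithful refactor — local variable names differ; statement counts differ, but the computed results match everywhere.
Spot check at a=-2, b=-2 — original: tmp=-2, then (not (max(max(tmp, b), (b * 9)) == (7 - tmp))) is true, then tmp=1, then (not (((tmp + b) * max(tmp, tmp)) <= (0 - -1))) is false, then tmp=-1, then tmp=2, then returns 2. revised: tmp=-2, then (not (max(max(tmp, b), (b * 9)) == (7 - tmp))) is true, then tmp=1, then (not (((tmp + b) * max(tmp, tmp)) <= (0 - -1))) is false, then tmp=-1, then tot=2, then tmp=2, then returns 2. Both give 2.
An exhaustive pass over the 48 declared inputs shows identical outputs.
verdict: equivalent


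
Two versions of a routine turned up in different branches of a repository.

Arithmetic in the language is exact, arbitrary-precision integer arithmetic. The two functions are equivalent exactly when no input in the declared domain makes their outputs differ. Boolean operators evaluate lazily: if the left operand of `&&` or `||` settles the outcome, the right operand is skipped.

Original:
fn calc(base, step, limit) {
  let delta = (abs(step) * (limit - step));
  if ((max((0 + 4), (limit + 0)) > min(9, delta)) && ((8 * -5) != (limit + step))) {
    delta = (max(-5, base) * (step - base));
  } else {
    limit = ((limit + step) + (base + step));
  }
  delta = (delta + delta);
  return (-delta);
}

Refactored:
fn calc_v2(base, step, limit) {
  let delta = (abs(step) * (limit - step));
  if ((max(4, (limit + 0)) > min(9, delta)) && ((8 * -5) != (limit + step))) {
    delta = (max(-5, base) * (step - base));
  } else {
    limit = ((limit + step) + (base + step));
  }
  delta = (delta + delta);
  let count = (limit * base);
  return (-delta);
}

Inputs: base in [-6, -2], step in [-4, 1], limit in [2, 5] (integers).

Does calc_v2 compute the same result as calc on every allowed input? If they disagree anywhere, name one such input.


This is a faithful refactor — statement counts differ, plus arithmetic usage differs, plus local variable names differ, plus constant usage differs, but the computed results match everywhere.
One worked example (base=-6, step=-4, limit=5) — calc: delta := 36 | ((max((0 + 4), (limit + 0)) > min(9, delta)) && ((8 * -5) != (limit + step))): false | limit := -9 | delta := 72 | result -72; calc_v2: delta := 36 | ((max(4, (limit + 0)) > min(9, delta)) && ((8 * -5) != (limit + step))): false | limit := -9 | delta := 72 | count := 54 | result -72; agreement on -72.
Sweeping the whole domain (120 inputs) finds no disagreement.
verdict: equivalent


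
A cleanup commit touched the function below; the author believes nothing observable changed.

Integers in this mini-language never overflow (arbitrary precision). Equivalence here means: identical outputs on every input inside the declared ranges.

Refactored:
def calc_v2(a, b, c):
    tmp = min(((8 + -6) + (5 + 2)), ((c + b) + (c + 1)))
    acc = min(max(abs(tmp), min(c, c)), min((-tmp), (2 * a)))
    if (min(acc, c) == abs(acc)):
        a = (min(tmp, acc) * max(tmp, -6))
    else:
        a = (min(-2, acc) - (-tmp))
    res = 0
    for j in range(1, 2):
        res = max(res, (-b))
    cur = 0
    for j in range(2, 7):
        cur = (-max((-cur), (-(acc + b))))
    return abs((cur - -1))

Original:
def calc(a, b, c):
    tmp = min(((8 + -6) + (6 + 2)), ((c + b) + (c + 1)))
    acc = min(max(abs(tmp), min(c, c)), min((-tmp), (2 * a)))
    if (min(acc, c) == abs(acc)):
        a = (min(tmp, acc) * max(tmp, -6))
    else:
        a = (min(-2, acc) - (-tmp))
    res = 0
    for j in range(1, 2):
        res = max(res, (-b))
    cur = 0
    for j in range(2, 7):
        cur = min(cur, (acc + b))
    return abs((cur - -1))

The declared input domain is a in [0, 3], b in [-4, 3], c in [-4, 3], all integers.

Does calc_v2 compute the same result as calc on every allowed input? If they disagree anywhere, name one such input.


Evaluate both at a=0, b=3, c=3.
calc: tmp=10, then acc=-10, then (min(acc, c) == abs(acc)) is false, then a=0, then res=0, then (j=1), then res=0, then cur=0, then (j=2), then cur=-7, then (j=3), then cur=-7, then (j=4), then cur=-7, then (j=5), then cur=-7, then (j=6), then cur=-7, then returns 6
calc_v2: tmp=9, then acc=-9, then (min(acc, c) == abs(acc)) is false, then a=0, then res=0, then (j=1), then res=0, then cur=0, then (j=2), then cur=-6, then (j=3), then cur=-6, then (j=4), then cur=-6, then (j=5), then cur=-6, then (j=6), then cur=-6, then returns 5
6 vs 5 — the two versions disagree here.
verdict: not equivalent; witness: a=0, b=3, c=3


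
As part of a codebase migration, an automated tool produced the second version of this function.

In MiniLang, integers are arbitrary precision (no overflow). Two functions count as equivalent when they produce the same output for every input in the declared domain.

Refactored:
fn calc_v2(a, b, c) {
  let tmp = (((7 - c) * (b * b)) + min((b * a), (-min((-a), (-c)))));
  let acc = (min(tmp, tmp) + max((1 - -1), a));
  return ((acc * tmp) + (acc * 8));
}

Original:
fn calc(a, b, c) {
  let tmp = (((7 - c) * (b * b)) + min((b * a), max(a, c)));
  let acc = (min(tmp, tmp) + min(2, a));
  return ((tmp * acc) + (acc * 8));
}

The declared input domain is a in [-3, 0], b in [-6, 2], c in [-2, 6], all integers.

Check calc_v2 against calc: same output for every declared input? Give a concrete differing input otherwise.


On input a=-3, b=-6, c=-2, calc returns 105270 while calc_v2 returns 106920.
verdict: not equivalent; witness: a=-3, b=-6, c=-2


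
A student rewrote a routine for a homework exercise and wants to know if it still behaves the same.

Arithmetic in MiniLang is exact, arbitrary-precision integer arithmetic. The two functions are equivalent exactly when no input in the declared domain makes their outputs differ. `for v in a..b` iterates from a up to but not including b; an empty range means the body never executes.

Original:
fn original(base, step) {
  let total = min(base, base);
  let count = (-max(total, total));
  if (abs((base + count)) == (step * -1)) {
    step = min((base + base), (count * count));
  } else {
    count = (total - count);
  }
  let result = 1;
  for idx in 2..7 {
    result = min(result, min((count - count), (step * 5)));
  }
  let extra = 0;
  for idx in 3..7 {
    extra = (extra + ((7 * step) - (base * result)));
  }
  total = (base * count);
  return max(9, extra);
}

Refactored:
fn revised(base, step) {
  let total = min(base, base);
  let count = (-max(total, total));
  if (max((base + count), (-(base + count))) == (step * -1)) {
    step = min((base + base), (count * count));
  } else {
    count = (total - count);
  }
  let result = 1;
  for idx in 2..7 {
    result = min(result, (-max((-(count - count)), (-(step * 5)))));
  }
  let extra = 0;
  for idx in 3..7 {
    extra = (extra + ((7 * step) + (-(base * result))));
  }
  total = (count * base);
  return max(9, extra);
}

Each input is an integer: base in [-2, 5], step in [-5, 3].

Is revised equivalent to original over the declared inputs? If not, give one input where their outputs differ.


Equivalent — the differences include min/max/abs usage differs, arithmetic usage differs, yet no declared input distinguishes the two.
One worked example (base=5, step=2) — original: total becomes 5; next count becomes -5; next (abs((base + count)) == (step * -1)) evaluates to false; next count becomes 10; next result becomes 1; next at idx=2:; next result becomes 0; next at idx=3:; next result becomes 0; next at idx=4:; next result becomes 0; next at idx=5:; next result becomes 0; next at idx=6:; next result becomes 0; next extra becomes 0; next at idx=3:; next extra becomes 14; next at idx=4:; next extra becomes 28; next at idx=5:; next extra becomes 42; next at idx=6:; next extra becomes 56; next total becomes 50; next final value 56; revised: total becomes 5; next count becomes -5; next (max((base + count), (-(base + count))) == (step * -1)) evaluates to false; next count becomes 10; next result becomes 1; next at idx=2:; next result becomes 0; next at idx=3:; next result becomes 0; next at idx=4:; next result becomes 0; next at idx=5:; next result becomes 0; next at idx=6:; next result becomes 0; next extra becomes 0; next at idx=3:; next extra becomes 14; next at idx=4:; next extra becomes 28; next at idx=5:; next extra becomes 42; next at idx=6:; next extra becomes 56; next total becomes 50; next final value 56; agreement on 56.
Checked all 72 inputs in the declared domain: the outputs agree on every one.
verdict: equivalent


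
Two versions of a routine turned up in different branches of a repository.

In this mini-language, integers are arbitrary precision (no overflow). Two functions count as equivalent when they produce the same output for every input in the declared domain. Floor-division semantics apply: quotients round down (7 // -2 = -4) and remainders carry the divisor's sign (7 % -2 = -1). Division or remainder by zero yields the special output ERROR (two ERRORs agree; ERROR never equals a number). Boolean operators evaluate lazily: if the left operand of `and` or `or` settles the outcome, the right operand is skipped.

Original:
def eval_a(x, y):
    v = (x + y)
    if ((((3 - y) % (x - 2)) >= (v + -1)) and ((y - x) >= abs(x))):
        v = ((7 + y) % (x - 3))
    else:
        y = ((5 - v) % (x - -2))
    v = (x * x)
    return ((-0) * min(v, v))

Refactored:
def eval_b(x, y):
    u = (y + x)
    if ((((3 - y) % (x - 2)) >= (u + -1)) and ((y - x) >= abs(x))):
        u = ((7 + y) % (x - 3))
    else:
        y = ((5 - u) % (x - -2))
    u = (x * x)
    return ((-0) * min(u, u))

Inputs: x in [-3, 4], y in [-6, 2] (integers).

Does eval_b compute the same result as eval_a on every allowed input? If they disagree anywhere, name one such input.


The two versions differ — the changes include local variable names differ.
Spot check at x=0, y=-3 — eval_a: v becomes -3; next ((((3 - y) % (x - 2)) >= (v + -1)) and ((y - x) >= abs(x))) evaluates to false; next y becomes 0; next v becomes 0; next final value 0. eval_b: u becomes -3; next ((((3 - y) % (x - 2)) >= (u + -1)) and ((y - x) >= abs(x))) evaluates to false; next y becomes 0; next u becomes 0; next final value 0. Both give 0.
An exhaustive pass over the 72 declared inputs shows identical outputs.
verdict: equivalent


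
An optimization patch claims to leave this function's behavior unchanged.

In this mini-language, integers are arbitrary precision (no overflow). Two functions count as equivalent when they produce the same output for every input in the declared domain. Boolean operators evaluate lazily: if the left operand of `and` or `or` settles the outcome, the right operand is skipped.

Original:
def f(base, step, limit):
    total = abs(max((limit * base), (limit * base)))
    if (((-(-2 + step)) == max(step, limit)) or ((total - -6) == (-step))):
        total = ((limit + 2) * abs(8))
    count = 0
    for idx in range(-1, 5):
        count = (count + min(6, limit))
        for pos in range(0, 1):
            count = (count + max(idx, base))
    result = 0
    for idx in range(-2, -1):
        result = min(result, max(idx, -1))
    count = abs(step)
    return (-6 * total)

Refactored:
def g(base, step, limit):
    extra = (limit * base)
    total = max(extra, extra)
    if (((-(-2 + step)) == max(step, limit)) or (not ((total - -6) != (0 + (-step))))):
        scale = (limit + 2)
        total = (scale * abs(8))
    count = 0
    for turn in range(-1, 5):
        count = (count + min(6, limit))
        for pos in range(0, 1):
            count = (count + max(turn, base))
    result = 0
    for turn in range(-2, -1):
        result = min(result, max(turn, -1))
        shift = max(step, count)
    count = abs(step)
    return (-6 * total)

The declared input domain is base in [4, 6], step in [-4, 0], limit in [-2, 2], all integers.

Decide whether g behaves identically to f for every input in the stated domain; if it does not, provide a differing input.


Not equivalent: base=4, step=-4, limit=-2 separates them (-48 vs 48).
f: total=8, then (((-(-2 + step)) == max(step, limit)) or ((total - -6) == (-step))) is false, then count=0, then (idx=-1), then count=-2, then (pos=0), then count=2, then (idx=0), then count=0, then (pos=0), then count=4, then (idx=1), then count=2, then (pos=0), then count=6, then (idx=2), then count=4, then (pos=0), then count=8, then (idx=3), then count=6, then (pos=0), then count=10, then (idx=4), then count=8, then (pos=0), then count=12, then result=0, then (idx=-2), then result=-1, then count=4, then returns -48
g: extra=-8, then total=-8, then (((-(-2 + step)) == max(step, limit)) or (not ((total - -6) != (0 + (-step))))) is false, then count=0, then (turn=-1), then count=-2, then (pos=0), then count=2, then (turn=0), then count=0, then (pos=0), then count=4, then (turn=1), then count=2, then (pos=0), then count=6, then (turn=2), then count=4, then (pos=0), then count=8, then (turn=3), then count=6, then (pos=0), then count=10, then (turn=4), then count=8, then (pos=0), then count=12, then result=0, then (turn=-2), then result=-1, then shift=12, then count=4, then returns 48
verdict: not equivalent; witness: base=4, step=-4, limit=-2


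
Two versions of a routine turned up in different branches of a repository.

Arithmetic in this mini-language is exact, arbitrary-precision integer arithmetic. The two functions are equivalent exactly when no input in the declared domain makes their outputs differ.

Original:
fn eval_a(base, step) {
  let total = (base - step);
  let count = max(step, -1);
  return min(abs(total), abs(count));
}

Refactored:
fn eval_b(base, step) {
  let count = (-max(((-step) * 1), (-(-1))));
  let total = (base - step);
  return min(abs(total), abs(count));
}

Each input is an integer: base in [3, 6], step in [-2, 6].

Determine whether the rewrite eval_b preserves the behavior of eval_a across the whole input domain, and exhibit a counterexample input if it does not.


The rewrite breaks on base=3, step=-2, where the results are 1 and 2.
eval_a: total becomes 5; next count becomes -1; next final value 1
eval_b: count becomes -2; next total becomes 5; next final value 2
verdict: not equivalent; witness: base=3, step=-2


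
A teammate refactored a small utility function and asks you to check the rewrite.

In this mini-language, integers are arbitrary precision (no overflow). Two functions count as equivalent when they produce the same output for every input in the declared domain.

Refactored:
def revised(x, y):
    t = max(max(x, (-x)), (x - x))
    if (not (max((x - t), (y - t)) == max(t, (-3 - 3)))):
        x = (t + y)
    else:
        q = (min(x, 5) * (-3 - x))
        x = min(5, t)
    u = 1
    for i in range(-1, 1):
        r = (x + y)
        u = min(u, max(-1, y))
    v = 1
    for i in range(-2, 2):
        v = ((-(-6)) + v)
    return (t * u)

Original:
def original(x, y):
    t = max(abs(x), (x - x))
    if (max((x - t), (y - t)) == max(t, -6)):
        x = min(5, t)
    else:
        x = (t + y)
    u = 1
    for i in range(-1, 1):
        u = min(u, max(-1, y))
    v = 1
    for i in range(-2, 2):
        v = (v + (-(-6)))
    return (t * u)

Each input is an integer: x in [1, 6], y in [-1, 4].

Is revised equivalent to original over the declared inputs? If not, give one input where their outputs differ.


This is a faithful refactor — local variable names differ, and constant usage differs, and statement counts differ, and arithmetic usage differs, and boolean connective usage differs, and min/max/abs usage differs, but the computed results match everywhere.
As a probe, take x=4, y=0: original runs t becomes 4; next (max((x - t), (y - t)) == max(t, -6)) evaluates to false; next x becomes 4; next u becomes 1; next at i=-1:; next u becomes 0; next at i=0:; next u becomes 0; next v becomes 1; next at i=-2:; next v becomes 7; next at i=-1:; next v becomes 13; next at i=0:; next v becomes 19; next at i=1:; next v becomes 25; next final value 0; revised runs t becomes 4; next (not (max((x - t), (y - t)) == max(t, (-3 - 3)))) evaluates to true; next x becomes 4; next u becomes 1; next at i=-1:; next r becomes 4; next u becomes 0; next at i=0:; next r becomes 4; next u becomes 0; next v becomes 1; next at i=-2:; next v becomes 7; next at i=-1:; next v becomes 13; next at i=0:; next v becomes 19; next at i=1:; next v becomes 25; next final value 0; both end at 0.
Checked all 36 inputs in the declared domain: the outputs agree on every one.
verdict: equivalent


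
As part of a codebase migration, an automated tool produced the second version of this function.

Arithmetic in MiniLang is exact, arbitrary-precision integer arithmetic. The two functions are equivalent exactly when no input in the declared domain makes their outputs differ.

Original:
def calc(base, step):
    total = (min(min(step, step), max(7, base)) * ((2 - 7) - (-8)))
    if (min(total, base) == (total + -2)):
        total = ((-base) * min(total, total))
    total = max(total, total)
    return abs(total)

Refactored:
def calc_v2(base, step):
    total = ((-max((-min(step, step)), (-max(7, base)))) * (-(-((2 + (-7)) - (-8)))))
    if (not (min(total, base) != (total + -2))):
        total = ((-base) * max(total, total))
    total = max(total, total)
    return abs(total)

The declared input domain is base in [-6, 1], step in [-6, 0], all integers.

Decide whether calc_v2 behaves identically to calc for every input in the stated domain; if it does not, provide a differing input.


The edit looks behavioral (`min(total, total)` became `max(total, total)`), but over these ranges it never changes the outcome; all 56 inputs agree.
verdict: equivalent


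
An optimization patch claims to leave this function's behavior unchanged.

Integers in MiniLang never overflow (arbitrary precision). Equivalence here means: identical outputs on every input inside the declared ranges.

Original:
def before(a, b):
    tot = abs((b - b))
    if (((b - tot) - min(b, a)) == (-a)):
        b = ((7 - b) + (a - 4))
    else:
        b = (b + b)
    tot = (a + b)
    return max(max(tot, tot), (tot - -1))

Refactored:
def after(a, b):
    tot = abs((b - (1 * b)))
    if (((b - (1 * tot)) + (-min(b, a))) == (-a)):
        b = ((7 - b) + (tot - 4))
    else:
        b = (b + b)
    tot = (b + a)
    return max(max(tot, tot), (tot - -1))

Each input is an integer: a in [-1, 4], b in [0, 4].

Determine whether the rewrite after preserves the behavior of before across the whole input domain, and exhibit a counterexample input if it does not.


At a=-1, b=0: before gives 2, after gives 3.
verdict: not equivalent; witness: a=-1, b=0


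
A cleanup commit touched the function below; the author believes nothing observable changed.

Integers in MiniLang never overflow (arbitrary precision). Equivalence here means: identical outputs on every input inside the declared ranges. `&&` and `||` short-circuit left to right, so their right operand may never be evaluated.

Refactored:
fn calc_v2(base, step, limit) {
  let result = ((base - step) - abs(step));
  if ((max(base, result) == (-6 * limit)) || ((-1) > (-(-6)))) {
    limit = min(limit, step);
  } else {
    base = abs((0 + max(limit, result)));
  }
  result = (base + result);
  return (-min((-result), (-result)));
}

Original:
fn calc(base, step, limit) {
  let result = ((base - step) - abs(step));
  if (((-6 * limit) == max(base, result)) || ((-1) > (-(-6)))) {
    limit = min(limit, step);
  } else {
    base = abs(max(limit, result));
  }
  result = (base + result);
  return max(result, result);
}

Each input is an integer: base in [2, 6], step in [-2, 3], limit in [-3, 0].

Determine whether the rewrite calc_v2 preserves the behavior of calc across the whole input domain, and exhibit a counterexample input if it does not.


Equivalent — the differences include arithmetic usage differs; and min/max/abs usage differs; and constant usage differs, yet no declared input distinguishes the two.
As a probe, take base=5, step=3, limit=0: calc runs result=-1, then (((-6 * limit) == max(base, result)) || ((-1) > (-(-6)))) is false, then base=0, then result=-1, then returns -1; calc_v2 runs result=-1, then ((max(base, result) == (-6 * limit)) || ((-1) > (-(-6)))) is false, then base=0, then result=-1, then returns -1; both end at -1.
An exhaustive pass over the 120 declared inputs shows identical outputs.
verdict: equivalent


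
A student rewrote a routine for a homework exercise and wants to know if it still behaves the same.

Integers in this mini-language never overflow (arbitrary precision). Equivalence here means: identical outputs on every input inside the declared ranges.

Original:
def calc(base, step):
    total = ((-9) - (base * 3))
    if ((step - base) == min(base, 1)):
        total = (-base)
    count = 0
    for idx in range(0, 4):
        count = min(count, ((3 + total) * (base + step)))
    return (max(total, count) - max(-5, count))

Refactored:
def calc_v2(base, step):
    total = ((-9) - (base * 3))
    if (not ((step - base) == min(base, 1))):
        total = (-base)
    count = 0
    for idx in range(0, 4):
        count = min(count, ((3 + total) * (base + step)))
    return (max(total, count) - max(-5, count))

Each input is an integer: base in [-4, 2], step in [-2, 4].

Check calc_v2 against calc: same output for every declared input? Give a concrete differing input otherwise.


At base=-4, step=-2: calc gives 8, calc_v2 gives 9.
verdict: not equivalent; witness: base=-4, step=-2


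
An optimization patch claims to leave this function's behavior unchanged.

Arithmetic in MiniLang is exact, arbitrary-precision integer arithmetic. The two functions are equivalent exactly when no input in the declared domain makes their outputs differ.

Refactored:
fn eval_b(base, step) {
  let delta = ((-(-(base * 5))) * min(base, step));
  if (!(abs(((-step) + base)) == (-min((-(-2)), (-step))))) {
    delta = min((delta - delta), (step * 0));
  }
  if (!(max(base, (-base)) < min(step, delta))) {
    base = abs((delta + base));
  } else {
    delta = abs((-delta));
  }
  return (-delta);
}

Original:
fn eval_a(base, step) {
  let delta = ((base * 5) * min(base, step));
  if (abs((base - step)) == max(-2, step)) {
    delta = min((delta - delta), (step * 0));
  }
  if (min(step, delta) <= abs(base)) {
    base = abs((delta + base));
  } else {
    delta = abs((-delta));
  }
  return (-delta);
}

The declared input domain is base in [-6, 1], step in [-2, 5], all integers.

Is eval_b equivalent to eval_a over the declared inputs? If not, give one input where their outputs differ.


On input base=-6, step=-2, eval_a returns -180 while eval_b returns 0.
verdict: not equivalent; witness: base=-6, step=-2


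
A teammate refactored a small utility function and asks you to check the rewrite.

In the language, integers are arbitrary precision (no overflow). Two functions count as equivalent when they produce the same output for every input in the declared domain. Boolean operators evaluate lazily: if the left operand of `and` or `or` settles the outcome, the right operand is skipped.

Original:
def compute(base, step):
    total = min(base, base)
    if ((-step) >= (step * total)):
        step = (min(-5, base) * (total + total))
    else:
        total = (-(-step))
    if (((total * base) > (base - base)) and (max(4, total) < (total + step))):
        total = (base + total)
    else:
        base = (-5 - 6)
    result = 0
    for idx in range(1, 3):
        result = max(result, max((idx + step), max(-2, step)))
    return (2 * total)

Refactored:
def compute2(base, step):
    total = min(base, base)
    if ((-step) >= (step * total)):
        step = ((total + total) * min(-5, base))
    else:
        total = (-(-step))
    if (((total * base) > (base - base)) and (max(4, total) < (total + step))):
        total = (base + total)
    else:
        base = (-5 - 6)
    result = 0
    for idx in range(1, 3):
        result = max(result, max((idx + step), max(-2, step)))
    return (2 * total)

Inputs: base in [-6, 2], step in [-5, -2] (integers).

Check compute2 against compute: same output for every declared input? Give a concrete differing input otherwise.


Equivalent — the differences include same computation, different form, yet no declared input distinguishes the two.
As a probe, take base=-1, step=-5: compute runs total := -1 | ((-step) >= (step * total)): true | step := 10 | (((total * base) > (base - base)) and (max(4, total) < (total + step))): true | total := -2 | result := 0 | iter idx=1: | result := 11 | iter idx=2: | result := 12 | result -4; compute2 runs total := -1 | ((-step) >= (step * total)): true | step := 10 | (((total * base) > (base - base)) and (max(4, total) < (total + step))): true | total := -2 | result := 0 | iter idx=1: | result := 11 | iter idx=2: | result := 12 | result -4; both end at -4.
Every one of the 36 inputs gives matching results.
verdict: equivalent


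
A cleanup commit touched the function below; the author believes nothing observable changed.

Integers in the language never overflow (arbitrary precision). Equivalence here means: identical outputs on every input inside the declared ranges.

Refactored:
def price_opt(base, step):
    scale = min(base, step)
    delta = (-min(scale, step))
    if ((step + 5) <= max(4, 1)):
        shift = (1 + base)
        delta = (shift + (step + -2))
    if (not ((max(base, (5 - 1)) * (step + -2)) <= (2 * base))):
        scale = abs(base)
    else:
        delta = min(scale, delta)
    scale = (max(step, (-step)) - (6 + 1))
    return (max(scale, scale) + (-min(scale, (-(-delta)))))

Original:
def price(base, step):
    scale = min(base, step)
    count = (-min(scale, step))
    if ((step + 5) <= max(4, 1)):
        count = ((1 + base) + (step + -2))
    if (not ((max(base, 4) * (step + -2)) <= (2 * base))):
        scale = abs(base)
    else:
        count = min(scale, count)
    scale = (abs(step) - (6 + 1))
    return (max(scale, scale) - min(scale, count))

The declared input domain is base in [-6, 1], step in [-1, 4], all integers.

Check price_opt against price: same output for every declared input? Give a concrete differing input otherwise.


Comparing the listings, the differences include: local variable names differ; and min/max/abs usage differs; and arithmetic usage differs; and statement counts differ; and constant usage differs.
One worked example (base=-3, step=0) — price: scale = -3; count = 3; ((step + 5) <= max(4, 1)) -> false; (not ((max(base, 4) * (step + -2)) <= (2 * base))) -> false; count = -3; scale = -7; return 0; price_opt: scale = -3; delta = 3; ((step + 5) <= max(4, 1)) -> false; (not ((max(base, (5 - 1)) * (step + -2)) <= (2 * base))) -> false; delta = -3; scale = -7; return 0; agreement on 0.
Across all 48 domain points the two functions coincide.
verdict: equivalent


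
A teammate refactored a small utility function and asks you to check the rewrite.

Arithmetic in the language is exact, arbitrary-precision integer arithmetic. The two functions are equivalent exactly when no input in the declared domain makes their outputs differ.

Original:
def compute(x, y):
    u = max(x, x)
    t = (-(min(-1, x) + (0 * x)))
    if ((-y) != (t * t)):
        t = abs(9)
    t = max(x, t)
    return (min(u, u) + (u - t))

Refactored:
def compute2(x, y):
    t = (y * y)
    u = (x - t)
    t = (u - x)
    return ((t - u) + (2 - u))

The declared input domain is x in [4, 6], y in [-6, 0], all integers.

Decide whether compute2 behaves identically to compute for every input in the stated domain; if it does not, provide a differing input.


x=4, y=-6 yields -1 from compute but 30 from compute2.
verdict: not equivalent; witness: x=4, y=-6


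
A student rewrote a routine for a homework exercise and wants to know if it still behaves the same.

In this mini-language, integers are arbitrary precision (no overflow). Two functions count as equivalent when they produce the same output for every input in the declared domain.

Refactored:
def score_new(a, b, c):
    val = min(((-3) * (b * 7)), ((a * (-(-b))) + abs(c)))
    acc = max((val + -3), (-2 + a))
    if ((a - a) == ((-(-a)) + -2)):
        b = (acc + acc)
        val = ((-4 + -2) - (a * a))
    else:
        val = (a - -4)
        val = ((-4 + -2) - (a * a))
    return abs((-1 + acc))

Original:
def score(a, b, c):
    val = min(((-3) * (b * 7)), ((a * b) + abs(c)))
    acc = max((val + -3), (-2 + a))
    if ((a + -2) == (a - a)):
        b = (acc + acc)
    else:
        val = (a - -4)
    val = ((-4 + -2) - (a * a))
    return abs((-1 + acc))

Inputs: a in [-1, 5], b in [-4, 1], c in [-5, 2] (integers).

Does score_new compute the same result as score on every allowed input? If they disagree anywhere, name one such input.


Comparing the listings, the differences include: statement counts differ, plus constant usage differs, plus arithmetic usage differs.
Tracing a=5, b=-1, c=-5: score: val=0, then acc=3, then ((a + -2) == (a - a)) is false, then val=9, then val=-31, then returns 2 | score_new: val=0, then acc=3, then ((a - a) == ((-(-a)) + -2)) is false, then val=9, then val=-31, then returns 2 — matching result 2.
Checked all 336 inputs in the declared domain: the outputs agree on every one.
verdict: equivalent


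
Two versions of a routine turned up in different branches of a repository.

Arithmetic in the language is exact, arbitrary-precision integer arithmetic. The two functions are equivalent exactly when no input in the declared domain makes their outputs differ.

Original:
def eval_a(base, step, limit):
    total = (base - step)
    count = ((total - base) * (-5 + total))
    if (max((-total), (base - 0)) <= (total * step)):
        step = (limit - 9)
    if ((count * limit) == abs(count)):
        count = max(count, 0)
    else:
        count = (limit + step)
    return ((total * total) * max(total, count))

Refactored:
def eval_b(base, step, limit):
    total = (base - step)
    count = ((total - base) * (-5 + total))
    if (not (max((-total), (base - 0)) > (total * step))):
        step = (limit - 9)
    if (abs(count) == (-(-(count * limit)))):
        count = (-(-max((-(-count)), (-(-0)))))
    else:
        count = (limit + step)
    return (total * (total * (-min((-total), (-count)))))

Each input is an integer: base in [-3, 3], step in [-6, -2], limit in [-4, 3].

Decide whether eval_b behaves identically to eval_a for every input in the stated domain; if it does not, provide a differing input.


This is a faithful refactor — min/max/abs usage differs; comparison usage differs; boolean connective usage differs, but the computed results match everywhere.
As a probe, take base=-3, step=-2, limit=-4: eval_a runs total := -1 | count := -12 | (max((-total), (base - 0)) <= (total * step)): true | step := -13 | ((count * limit) == abs(count)): false | count := -17 | result -1; eval_b runs total := -1 | count := -12 | (not (max((-total), (base - 0)) > (total * step))): true | step := -13 | (abs(count) == (-(-(count * limit)))): false | count := -17 | result -1; both end at -1.
Every one of the 280 inputs gives matching results.
verdict: equivalent


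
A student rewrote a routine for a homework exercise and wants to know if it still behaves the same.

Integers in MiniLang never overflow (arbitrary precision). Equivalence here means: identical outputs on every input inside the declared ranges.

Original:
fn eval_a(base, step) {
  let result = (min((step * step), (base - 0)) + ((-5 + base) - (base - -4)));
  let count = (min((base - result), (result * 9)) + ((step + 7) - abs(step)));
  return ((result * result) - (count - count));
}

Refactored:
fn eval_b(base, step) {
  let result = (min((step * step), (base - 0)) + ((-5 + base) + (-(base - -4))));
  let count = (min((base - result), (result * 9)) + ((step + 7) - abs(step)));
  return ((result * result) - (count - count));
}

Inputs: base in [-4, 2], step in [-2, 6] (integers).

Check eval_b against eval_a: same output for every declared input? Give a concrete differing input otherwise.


Comparing the listings, the differences include: arithmetic usage differs.
Tracing base=-4, step=5: eval_a: result = -13; count = -110; return 169 | eval_b: result = -13; count = -110; return 169 — matching result 169.
An exhaustive pass over the 63 declared inputs shows identical outputs.
verdict: equivalent
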